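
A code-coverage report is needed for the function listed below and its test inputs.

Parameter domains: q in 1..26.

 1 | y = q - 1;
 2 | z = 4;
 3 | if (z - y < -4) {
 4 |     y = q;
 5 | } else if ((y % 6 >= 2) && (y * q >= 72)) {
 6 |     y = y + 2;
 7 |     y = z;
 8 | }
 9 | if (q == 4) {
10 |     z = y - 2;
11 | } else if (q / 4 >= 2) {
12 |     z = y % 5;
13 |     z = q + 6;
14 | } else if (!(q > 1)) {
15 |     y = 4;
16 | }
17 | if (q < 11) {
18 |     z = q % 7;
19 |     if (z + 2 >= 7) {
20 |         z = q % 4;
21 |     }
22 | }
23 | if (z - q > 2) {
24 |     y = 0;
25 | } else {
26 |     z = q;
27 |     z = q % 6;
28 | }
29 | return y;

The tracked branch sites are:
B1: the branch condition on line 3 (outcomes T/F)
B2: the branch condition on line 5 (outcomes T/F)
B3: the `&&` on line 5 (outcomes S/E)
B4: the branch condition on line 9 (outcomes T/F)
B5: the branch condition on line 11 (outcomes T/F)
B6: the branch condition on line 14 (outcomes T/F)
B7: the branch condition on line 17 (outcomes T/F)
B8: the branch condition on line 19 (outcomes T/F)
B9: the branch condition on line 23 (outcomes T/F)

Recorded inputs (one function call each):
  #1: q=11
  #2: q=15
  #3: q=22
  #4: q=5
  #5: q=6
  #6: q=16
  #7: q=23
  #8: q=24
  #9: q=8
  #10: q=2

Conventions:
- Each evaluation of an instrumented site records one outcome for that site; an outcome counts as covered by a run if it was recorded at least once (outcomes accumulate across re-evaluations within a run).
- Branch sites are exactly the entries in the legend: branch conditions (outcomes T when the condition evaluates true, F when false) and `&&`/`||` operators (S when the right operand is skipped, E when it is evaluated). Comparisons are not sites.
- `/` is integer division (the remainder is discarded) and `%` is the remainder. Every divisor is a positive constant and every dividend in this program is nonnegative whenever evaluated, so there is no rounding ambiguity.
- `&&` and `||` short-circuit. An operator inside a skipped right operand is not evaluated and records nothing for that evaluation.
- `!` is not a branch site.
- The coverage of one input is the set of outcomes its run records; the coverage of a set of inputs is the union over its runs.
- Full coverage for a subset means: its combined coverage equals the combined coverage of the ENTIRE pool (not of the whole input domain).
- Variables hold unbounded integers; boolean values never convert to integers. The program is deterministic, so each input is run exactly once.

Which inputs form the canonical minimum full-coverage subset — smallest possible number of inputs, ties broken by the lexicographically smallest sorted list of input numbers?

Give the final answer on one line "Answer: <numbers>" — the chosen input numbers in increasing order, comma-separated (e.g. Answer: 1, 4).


input #1, q=11: outcomes B1=T, B4=F, B5=T, B7=F, B9=T
input #2, q=15: outcomes B1=T, B4=F, B5=T, B7=F, B9=T
input #3, q=22: outcomes B1=T, B4=F, B5=T, B7=F, B9=T
input #4, q=5: outcomes B1=F, B2=F, B3=E, B4=F, B5=F, B6=F, B7=T, B8=T, B9=F
input #5, q=6: outcomes B1=F, B2=F, B3=E, B4=F, B5=F, B6=F, B7=T, B8=T, B9=F
input #6, q=16: outcomes B1=T, B4=F, B5=T, B7=F, B9=T
input #7, q=23: outcomes B1=T, B4=F, B5=T, B7=F, B9=T
input #8, q=24: outcomes B1=T, B4=F, B5=T, B7=F, B9=T
input #9, q=8: outcomes B1=F, B2=F, B3=S, B4=F, B5=T, B7=T, B8=F, B9=F
input #10, q=2: outcomes B1=F, B2=F, B3=S, B4=F, B5=F, B6=F, B7=T, B8=F, B9=F
union over all inputs: B1=T, B1=F, B2=F, B3=S, B3=E, B4=F, B5=T, B5=F, B6=F, B7=T, B7=F, B8=T, B8=F, B9=T, B9=F (15 outcomes)
no size-1 subset reaches all 15 outcomes (best union: 9/15)
no size-2 subset reaches all 15 outcomes (best union: 13/15)
inputs {1, 4, 9} (size 3) cover everything; no size-3 subset with a lexicographically smaller index list covers all 15
Answer: 1, 4, 9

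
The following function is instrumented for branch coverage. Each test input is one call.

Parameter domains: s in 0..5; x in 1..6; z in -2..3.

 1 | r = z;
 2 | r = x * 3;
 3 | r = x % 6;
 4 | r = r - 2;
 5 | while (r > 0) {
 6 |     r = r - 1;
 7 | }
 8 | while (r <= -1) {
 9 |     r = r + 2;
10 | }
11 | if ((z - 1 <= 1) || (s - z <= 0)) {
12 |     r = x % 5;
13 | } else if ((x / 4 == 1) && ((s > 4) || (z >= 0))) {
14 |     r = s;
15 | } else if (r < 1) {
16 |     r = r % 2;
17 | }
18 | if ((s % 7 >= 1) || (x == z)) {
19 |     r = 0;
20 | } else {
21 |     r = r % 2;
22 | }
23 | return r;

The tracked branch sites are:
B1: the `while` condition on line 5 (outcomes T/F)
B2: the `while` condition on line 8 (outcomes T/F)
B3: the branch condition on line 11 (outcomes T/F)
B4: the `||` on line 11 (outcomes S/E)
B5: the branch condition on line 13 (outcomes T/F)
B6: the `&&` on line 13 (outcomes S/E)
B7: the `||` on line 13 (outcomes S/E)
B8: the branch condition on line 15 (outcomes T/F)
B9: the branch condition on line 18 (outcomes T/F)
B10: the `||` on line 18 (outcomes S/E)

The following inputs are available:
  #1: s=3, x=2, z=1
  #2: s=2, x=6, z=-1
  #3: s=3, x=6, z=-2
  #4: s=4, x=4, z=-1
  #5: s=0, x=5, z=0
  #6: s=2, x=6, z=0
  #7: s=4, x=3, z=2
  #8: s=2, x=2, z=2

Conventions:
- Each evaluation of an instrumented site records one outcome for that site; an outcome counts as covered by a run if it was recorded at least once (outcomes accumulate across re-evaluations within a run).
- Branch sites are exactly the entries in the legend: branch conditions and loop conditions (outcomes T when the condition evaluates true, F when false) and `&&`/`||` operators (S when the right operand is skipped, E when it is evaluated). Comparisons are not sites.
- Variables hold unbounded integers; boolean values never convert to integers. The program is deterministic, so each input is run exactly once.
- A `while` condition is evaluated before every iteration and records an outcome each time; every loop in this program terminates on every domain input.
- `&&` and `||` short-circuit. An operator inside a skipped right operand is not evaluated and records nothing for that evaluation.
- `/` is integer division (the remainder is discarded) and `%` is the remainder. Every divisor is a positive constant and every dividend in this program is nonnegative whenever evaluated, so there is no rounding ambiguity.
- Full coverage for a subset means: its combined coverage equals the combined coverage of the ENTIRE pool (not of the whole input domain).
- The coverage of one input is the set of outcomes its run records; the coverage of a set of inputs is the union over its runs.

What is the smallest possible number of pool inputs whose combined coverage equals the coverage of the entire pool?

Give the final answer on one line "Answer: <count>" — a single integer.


test 1 (s=3, x=2, z=1) hits B1=F, B2=F, B3=T, B4=S, B9=T, B10=S
test 2 (s=2, x=6, z=-1) hits B1=F, B2=T, B2=F, B3=T, B4=S, B9=T, B10=S
test 3 (s=3, x=6, z=-2) hits B1=F, B2=T, B2=F, B3=T, B4=S, B9=T, B10=S
test 4 (s=4, x=4, z=-1) hits B1=T, B1=F, B2=F, B3=T, B4=S, B9=T, B10=S
test 5 (s=0, x=5, z=0) hits B1=T, B1=F, B2=F, B3=T, B4=S, B9=F, B10=E
test 6 (s=2, x=6, z=0) hits B1=F, B2=T, B2=F, B3=T, B4=S, B9=T, B10=S
test 7 (s=4, x=3, z=2) hits B1=T, B1=F, B2=F, B3=T, B4=S, B9=T, B10=S
test 8 (s=2, x=2, z=2) hits B1=F, B2=F, B3=T, B4=S, B9=T, B10=S
union over all inputs: B1=T, B1=F, B2=T, B2=F, B3=T, B4=S, B9=T, B9=F, B10=S, B10=E (10 outcomes)
checked all size-1 subsets: none covers 10 outcomes (max 7/10)
size 2: inputs {2, 5} cover all 10 outcomes, and no lexicographically smaller subset of this size does
Answer: 2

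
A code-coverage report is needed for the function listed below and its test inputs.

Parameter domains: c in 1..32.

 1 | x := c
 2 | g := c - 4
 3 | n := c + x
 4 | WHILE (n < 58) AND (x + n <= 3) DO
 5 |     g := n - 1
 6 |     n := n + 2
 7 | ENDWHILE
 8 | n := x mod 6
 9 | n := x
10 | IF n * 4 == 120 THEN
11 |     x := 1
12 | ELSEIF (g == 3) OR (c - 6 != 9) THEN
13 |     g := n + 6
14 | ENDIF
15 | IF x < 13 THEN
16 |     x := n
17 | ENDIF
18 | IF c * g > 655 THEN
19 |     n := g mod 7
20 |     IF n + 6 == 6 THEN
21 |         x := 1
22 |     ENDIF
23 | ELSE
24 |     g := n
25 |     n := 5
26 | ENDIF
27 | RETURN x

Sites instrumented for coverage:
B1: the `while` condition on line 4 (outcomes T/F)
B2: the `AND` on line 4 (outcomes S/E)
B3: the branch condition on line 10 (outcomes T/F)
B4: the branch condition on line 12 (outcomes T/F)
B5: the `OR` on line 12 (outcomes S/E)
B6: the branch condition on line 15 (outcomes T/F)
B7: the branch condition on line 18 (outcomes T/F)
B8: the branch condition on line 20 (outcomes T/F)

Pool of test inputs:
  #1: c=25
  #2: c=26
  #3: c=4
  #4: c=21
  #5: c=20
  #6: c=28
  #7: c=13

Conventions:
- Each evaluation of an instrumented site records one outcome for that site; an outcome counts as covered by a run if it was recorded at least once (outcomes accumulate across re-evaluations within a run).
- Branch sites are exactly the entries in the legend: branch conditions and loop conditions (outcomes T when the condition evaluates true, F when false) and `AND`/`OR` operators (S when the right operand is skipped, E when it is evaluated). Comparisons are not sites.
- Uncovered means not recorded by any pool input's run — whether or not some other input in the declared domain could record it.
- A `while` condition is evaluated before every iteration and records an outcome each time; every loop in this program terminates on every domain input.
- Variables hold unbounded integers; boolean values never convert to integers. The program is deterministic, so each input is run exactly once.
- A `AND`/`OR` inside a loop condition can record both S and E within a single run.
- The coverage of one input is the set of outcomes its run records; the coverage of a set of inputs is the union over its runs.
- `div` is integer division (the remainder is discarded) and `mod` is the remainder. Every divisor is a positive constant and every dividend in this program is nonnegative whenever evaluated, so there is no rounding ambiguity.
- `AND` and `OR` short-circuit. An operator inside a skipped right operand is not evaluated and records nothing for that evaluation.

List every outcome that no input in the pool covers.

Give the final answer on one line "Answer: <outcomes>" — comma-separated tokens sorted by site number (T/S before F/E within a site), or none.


#1 (c=25) -> B2->E, B1->F, B3->F, B5->E, B4->T, B6->F, B7->T, B8->F; covered: B1=F, B2=E, B3=F, B4=T, B5=E, B6=F, B7=T, B8=F
#2 (c=26) -> B2->E, B1->F, B3->F, B5->E, B4->T, B6->F, B7->T, B8->F; covered: B1=F, B2=E, B3=F, B4=T, B5=E, B6=F, B7=T, B8=F
#3 (c=4) -> B2->E, B1->F, B3->F, B5->E, B4->T, B6->T, B7->F; covered: B1=F, B2=E, B3=F, B4=T, B5=E, B6=T, B7=F
#4 (c=21) -> B2->E, B1->F, B3->F, B5->E, B4->T, B6->F, B7->F; covered: B1=F, B2=E, B3=F, B4=T, B5=E, B6=F, B7=F
#5 (c=20) -> B2->E, B1->F, B3->F, B5->E, B4->T, B6->F, B7->F; covered: B1=F, B2=E, B3=F, B4=T, B5=E, B6=F, B7=F
#6 (c=28) -> B2->E, B1->F, B3->F, B5->E, B4->T, B6->F, B7->T, B8->F; covered: B1=F, B2=E, B3=F, B4=T, B5=E, B6=F, B7=T, B8=F
#7 (c=13) -> B2->E, B1->F, B3->F, B5->E, B4->T, B6->F, B7->F; covered: B1=F, B2=E, B3=F, B4=T, B5=E, B6=F, B7=F
union over the pool: B1=F, B2=E, B3=F, B4=T, B5=E, B6=T, B6=F, B7=T, B7=F, B8=F
uncovered (6 of 16): B1=T, B2=S, B3=T, B4=F, B5=S, B8=T
Answer: B1=T, B2=S, B3=T, B4=F, B5=S, B8=T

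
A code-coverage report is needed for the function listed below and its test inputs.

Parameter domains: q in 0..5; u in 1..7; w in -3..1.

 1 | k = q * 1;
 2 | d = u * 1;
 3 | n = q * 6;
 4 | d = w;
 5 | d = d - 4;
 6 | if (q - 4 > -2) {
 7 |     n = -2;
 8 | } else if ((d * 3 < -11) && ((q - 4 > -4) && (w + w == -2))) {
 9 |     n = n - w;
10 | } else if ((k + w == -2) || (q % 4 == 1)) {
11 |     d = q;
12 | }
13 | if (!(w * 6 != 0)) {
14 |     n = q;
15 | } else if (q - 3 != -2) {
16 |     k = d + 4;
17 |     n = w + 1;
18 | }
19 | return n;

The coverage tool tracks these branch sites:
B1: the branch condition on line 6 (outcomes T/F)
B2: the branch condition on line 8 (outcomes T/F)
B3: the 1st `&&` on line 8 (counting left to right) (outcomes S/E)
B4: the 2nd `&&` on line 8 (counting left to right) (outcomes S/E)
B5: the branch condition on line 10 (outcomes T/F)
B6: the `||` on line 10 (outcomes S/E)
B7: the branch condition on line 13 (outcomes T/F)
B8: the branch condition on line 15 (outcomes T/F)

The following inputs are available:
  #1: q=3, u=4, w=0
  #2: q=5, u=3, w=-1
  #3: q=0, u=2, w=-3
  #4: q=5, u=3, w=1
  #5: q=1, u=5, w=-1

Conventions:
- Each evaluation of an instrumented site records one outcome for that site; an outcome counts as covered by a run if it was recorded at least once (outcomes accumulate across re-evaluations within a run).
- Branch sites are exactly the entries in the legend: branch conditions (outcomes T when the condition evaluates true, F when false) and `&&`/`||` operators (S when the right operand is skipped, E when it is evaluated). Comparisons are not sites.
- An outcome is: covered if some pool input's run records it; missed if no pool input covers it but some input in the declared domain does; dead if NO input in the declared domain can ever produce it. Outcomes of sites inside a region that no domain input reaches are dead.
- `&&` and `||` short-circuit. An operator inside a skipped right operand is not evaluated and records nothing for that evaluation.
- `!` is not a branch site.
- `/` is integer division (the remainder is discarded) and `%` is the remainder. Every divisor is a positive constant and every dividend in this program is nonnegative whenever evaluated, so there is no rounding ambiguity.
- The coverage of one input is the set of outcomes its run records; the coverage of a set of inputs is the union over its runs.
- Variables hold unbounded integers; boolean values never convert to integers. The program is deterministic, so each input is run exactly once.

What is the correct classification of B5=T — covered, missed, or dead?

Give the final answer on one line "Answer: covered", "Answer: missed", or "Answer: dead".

no pool input records B5=T
but domain input (q=0, u=1, w=-2) does record it -> reachable, so missed

Answer: missed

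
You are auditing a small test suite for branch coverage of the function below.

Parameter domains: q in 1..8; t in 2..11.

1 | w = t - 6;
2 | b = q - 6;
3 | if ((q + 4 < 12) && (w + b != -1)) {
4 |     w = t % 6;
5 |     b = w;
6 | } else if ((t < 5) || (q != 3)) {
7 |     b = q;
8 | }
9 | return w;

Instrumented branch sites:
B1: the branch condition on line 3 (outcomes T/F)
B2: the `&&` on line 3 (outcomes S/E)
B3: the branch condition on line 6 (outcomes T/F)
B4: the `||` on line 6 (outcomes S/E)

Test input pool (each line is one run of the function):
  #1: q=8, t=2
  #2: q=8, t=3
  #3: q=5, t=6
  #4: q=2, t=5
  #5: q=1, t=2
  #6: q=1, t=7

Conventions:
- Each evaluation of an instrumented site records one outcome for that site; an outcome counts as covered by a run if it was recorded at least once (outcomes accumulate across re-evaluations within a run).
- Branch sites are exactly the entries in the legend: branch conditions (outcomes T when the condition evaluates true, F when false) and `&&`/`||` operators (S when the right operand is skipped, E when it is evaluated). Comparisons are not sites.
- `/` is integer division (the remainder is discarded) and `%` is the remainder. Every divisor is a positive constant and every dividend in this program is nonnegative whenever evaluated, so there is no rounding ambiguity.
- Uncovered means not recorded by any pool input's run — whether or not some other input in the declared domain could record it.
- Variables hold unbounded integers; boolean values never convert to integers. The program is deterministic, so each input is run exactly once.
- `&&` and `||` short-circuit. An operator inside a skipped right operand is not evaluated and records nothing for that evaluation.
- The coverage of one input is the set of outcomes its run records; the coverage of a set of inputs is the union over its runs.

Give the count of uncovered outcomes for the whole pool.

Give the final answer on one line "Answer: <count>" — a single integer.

#1 (q=8, t=2) -> B2->S, B1->F, B4->S, B3->T; covered: B1=F, B2=S, B3=T, B4=S
#2 (q=8, t=3) -> B2->S, B1->F, B4->S, B3->T; covered: B1=F, B2=S, B3=T, B4=S
#3 (q=5, t=6) -> B2->E, B1->F, B4->E, B3->T; covered: B1=F, B2=E, B3=T, B4=E
#4 (q=2, t=5) -> B2->E, B1->T; covered: B1=T, B2=E
#5 (q=1, t=2) -> B2->E, B1->T; covered: B1=T, B2=E
#6 (q=1, t=7) -> B2->E, B1->T; covered: B1=T, B2=E
union over the pool: B1=T, B1=F, B2=S, B2=E, B3=T, B4=S, B4=E
uncovered (1 of 8): B3=F

Answer: 1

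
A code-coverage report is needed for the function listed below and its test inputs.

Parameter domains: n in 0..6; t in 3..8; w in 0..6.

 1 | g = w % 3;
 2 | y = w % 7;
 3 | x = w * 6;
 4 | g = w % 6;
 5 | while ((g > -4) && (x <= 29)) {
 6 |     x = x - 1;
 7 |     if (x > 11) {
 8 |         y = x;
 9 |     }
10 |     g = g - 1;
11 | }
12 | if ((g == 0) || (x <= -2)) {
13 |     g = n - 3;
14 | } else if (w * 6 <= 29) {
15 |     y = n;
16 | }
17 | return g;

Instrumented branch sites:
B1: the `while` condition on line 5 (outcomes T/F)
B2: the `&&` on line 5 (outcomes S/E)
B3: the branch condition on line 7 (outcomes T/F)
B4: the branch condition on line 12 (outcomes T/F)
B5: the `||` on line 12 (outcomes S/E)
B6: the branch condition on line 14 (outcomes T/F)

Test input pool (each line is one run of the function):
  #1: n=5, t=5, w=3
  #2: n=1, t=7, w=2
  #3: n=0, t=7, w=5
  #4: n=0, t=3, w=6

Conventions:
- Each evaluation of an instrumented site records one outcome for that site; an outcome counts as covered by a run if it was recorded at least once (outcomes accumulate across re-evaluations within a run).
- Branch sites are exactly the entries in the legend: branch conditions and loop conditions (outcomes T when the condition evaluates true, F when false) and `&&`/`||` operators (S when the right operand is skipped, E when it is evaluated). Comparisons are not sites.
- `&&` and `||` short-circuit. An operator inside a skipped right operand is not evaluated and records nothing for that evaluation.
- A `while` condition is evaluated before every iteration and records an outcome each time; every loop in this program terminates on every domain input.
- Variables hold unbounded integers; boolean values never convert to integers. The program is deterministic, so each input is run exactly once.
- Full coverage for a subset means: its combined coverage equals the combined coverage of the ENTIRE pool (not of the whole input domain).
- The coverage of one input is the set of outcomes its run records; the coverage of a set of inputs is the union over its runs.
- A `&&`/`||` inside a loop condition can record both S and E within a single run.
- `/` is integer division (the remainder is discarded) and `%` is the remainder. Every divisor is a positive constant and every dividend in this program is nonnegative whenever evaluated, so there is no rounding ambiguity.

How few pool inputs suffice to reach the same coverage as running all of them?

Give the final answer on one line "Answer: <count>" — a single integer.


input #1 (n=5, t=5, w=3): events B2->E, B1->T, B3->T, B2->E, B1->T, B3->T, B2->E, B1->T, B3->T, B2->E, B1->T, B3->T, B2->E, B1->T, ...; covers B1=T, B1=F, B2=S, B2=E, B3=T, B3=F, B4=F, B5=E, B6=T
input #2 (n=1, t=7, w=2): events B2->E, B1->T, B3->F, B2->E, B1->T, B3->F, B2->E, B1->T, B3->F, B2->E, B1->T, B3->F, B2->E, B1->T, ...; covers B1=T, B1=F, B2=S, B2=E, B3=F, B4=F, B5=E, B6=T
input #3 (n=0, t=7, w=5): events B2->E, B1->F, B5->E, B4->F, B6->F; covers B1=F, B2=E, B4=F, B5=E, B6=F
input #4 (n=0, t=3, w=6): events B2->E, B1->F, B5->S, B4->T; covers B1=F, B2=E, B4=T, B5=S
the full pool covers 12 outcomes: B1=T, B1=F, B2=S, B2=E, B3=T, B3=F, B4=T, B4=F, B5=S, B5=E, B6=T, B6=F
checked all size-1 subsets: none covers 12 outcomes (max 9/12)
checked all size-2 subsets: none covers 12 outcomes (max 11/12)
size 3: inputs {1, 3, 4} cover all 12 outcomes, and no lexicographically smaller subset of this size does
Answer: 3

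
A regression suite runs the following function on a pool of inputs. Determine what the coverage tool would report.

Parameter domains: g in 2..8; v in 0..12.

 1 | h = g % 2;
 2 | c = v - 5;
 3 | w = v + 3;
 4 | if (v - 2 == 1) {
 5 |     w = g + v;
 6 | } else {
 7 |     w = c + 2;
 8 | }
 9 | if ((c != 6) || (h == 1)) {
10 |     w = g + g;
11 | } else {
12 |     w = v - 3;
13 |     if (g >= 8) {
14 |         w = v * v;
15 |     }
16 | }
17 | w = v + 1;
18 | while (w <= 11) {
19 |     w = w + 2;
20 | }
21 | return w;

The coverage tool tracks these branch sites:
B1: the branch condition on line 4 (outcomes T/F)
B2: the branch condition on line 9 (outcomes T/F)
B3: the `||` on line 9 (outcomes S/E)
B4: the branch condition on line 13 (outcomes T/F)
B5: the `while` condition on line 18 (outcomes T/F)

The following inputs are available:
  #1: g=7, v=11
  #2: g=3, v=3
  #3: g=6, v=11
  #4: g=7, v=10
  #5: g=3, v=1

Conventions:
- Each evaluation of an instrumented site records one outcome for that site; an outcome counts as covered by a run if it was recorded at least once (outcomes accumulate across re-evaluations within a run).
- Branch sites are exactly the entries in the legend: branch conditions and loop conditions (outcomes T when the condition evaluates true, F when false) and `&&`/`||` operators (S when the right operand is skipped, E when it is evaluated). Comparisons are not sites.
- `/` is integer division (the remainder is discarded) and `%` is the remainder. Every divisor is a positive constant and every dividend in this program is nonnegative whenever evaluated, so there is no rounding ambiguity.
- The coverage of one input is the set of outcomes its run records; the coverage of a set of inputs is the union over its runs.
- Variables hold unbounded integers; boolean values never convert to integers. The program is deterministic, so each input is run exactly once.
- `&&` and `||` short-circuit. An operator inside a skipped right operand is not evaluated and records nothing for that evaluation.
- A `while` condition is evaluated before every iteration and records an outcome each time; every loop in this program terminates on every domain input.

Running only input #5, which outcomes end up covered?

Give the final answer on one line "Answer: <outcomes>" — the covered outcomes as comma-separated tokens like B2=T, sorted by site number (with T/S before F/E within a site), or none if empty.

Simulating input #5 (g=3, v=1) step by step:
  B1->F, B3->S, B2->T, B5->T, B5->T, B5->T, B5->T, B5->T, B5->F
deduplicating events, the covered set is: B1=F, B2=T, B3=S, B5=T, B5=F

Answer: B1=F, B2=T, B3=S, B5=T, B5=F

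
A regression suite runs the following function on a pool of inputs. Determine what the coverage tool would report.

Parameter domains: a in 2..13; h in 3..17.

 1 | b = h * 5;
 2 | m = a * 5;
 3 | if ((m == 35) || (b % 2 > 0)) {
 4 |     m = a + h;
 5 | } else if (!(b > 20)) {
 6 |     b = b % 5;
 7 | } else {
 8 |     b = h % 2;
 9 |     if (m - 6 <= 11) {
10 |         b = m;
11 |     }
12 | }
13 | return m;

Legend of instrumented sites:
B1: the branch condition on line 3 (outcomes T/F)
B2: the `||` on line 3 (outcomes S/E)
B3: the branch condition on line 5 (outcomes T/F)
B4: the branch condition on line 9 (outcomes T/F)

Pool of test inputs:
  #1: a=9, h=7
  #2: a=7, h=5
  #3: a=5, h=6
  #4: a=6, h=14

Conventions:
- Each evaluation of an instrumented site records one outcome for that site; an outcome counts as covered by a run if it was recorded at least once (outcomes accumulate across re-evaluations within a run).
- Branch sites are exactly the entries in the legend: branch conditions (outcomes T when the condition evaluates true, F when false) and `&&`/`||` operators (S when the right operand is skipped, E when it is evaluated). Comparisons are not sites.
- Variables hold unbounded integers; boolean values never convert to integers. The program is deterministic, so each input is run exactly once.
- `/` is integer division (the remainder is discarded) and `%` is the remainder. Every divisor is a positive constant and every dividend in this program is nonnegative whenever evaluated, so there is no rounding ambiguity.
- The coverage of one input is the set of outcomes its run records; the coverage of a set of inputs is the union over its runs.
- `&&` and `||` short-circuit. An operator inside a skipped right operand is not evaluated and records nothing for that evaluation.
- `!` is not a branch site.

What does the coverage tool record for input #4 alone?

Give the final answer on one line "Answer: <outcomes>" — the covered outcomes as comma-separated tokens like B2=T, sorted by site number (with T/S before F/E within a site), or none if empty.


Event log for input #4 (a=6, h=14):
  B2->E, B1->F, B3->F, B4->F
deduplicating events, the covered set is: B1=F, B2=E, B3=F, B4=F
Answer: B1=F, B2=E, B3=F, B4=F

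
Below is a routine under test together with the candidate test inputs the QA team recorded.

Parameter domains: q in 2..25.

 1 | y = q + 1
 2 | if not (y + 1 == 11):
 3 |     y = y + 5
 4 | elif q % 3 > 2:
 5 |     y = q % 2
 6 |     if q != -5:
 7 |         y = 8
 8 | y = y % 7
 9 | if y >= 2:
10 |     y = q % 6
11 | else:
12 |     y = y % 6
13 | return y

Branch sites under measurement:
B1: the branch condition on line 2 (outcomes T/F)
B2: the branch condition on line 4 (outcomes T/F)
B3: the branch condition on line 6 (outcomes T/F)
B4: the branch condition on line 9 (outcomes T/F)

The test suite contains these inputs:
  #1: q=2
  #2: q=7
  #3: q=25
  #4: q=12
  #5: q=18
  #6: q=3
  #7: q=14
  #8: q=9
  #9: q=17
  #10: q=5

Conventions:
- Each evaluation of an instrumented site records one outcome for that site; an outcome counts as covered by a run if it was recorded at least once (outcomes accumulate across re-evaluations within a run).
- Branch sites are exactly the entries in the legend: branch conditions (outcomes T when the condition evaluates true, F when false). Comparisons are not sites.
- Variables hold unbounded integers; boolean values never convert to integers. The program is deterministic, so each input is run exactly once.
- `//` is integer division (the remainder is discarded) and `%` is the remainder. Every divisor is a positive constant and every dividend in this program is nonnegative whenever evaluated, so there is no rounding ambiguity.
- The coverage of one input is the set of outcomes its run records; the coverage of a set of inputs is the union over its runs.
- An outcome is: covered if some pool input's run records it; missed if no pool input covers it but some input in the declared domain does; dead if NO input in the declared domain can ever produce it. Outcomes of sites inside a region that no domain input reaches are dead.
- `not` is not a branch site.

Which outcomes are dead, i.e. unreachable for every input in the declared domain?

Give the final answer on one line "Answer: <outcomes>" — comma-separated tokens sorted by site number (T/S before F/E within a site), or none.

exhaustive pass over the 24-input domain:
  B2=T: never recorded by any domain input -> dead
  B3=T: never recorded by any domain input -> dead
  B3=F: never recorded by any domain input -> dead
  reachable outcomes have witnesses, e.g. B1=T (e.g. q=2), B1=F (e.g. q=9), B2=F (e.g. q=9), B4=T (e.g. q=3)

Answer: B2=T, B3=T, B3=F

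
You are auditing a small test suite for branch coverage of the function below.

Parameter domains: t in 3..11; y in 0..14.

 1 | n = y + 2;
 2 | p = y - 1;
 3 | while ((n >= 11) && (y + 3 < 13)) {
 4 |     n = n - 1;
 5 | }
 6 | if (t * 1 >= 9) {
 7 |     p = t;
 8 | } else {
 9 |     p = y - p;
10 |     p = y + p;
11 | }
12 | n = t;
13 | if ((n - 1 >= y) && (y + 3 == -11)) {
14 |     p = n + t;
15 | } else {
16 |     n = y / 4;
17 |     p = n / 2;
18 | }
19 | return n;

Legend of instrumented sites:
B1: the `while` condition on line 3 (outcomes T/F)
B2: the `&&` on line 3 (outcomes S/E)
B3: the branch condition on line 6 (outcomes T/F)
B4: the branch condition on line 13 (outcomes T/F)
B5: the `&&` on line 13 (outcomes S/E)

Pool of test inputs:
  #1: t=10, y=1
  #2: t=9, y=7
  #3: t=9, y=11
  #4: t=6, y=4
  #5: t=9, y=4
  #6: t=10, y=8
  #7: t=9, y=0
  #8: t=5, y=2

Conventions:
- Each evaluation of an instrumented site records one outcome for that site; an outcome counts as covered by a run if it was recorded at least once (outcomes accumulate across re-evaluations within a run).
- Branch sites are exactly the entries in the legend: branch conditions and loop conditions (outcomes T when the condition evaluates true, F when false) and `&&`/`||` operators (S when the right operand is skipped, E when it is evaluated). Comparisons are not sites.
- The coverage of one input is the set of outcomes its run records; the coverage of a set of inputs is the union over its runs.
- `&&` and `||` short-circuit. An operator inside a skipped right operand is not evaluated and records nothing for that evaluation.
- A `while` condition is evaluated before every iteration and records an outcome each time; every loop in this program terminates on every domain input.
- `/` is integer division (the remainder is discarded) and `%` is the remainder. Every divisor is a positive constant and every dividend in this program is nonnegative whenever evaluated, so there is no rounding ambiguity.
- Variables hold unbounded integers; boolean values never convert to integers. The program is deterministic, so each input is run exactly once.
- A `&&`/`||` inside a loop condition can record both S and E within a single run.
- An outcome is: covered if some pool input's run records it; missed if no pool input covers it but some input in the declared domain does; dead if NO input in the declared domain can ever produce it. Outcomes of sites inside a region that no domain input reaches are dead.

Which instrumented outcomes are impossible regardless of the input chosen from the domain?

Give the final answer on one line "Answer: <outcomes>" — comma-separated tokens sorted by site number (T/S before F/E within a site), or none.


exhaustive pass over the 135-input domain:
  B4=T: never recorded by any domain input -> dead
  reachable outcomes have witnesses, e.g. B1=T (e.g. t=3, y=9), B1=F (e.g. t=3, y=0), B2=S (e.g. t=3, y=0), B2=E (e.g. t=3, y=9)
Answer: B4=T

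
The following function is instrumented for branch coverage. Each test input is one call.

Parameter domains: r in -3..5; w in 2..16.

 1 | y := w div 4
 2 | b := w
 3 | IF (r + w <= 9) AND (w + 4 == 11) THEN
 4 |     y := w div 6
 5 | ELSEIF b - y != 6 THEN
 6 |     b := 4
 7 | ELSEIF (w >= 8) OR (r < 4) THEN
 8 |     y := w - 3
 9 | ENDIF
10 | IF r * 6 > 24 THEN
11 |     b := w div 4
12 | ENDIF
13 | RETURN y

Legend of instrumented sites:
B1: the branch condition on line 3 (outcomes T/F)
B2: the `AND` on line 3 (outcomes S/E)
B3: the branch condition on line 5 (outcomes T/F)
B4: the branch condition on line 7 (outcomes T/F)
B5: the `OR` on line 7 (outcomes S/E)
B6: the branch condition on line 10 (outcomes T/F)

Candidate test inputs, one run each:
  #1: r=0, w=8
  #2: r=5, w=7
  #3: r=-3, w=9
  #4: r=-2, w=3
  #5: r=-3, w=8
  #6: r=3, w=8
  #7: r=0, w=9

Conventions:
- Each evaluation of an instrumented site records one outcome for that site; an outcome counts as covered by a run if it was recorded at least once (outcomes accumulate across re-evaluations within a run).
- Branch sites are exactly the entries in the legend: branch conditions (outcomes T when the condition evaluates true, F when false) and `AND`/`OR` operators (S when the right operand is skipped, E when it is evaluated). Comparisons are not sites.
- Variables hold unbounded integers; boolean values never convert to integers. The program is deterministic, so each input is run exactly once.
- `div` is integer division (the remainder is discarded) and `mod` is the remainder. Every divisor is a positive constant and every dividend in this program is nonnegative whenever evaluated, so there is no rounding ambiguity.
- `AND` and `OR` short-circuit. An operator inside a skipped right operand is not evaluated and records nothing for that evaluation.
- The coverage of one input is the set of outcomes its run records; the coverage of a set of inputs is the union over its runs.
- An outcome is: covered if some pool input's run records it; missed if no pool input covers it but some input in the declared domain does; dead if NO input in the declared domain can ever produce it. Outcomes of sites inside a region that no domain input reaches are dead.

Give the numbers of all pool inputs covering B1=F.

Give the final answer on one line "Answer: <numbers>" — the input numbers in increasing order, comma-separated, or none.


input #1 (r=0, w=8): records B1=F
input #2 (r=5, w=7): records B1=F
input #3 (r=-3, w=9): records B1=F
input #4 (r=-2, w=3): records B1=F
input #5 (r=-3, w=8): records B1=F
input #6 (r=3, w=8): records B1=F
input #7 (r=0, w=9): records B1=F
Answer: 1, 2, 3, 4, 5, 6, 7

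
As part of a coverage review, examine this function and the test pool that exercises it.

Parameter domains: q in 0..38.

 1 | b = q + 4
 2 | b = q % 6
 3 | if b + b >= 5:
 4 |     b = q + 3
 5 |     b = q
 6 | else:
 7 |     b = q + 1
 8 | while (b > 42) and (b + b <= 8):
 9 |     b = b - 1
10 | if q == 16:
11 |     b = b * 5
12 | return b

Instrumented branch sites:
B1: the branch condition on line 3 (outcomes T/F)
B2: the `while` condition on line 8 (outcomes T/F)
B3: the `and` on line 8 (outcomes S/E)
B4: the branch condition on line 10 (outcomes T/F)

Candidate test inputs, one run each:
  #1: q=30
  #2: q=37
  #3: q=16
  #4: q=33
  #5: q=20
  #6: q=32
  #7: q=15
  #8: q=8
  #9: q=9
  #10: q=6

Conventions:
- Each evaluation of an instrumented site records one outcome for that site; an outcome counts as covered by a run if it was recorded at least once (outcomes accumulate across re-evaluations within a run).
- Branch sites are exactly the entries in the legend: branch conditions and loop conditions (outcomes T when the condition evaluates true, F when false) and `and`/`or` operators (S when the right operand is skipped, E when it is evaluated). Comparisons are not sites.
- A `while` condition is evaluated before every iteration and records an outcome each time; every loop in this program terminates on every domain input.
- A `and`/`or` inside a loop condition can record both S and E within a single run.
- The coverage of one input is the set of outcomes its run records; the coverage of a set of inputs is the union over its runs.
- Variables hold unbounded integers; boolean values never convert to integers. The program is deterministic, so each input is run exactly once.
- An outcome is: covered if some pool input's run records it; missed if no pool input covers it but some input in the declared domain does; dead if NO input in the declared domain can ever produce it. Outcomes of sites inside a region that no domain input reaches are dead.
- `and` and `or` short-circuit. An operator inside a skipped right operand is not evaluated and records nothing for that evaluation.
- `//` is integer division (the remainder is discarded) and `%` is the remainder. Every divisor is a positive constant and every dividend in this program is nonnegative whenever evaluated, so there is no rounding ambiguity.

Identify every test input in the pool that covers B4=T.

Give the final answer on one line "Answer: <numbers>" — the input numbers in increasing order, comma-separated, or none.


input #1 (q=30): misses B4=T
input #2 (q=37): misses B4=T
input #3 (q=16): covers B4=T
input #4 (q=33): misses B4=T
input #5 (q=20): misses B4=T
input #6 (q=32): misses B4=T
input #7 (q=15): misses B4=T
input #8 (q=8): misses B4=T
input #9 (q=9): misses B4=T
input #10 (q=6): misses B4=T
Answer: 3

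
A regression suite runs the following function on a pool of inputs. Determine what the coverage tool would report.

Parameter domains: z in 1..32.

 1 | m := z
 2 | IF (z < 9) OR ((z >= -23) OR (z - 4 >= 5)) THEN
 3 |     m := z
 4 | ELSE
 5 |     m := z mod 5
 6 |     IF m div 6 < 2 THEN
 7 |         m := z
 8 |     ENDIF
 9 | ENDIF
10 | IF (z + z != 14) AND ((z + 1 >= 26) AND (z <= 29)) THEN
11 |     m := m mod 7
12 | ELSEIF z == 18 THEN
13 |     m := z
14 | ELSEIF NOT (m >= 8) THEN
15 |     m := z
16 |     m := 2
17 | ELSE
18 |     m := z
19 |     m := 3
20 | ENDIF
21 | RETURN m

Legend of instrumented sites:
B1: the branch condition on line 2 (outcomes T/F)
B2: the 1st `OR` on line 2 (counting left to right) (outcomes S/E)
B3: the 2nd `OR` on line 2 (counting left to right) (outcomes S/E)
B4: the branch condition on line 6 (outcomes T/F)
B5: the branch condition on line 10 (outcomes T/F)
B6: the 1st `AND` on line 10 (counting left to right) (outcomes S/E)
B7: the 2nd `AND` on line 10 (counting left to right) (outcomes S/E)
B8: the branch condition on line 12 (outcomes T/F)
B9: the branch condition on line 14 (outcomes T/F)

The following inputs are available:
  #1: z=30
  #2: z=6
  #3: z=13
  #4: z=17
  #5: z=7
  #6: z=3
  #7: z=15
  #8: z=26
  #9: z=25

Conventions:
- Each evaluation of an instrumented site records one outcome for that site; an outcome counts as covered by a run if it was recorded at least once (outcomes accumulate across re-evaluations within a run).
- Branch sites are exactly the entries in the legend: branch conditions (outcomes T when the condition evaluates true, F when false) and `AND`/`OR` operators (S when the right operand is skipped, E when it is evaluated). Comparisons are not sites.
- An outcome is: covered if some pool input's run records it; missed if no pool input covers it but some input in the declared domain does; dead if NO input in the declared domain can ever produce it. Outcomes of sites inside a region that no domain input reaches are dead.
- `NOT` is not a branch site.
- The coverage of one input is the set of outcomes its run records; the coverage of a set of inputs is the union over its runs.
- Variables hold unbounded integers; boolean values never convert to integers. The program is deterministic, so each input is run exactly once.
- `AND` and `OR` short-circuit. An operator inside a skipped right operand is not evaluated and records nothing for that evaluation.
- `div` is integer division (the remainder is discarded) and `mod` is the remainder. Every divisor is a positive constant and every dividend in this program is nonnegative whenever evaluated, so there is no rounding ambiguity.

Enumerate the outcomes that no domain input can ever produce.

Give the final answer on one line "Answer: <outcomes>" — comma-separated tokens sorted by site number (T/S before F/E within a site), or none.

sweeping the full domain (32 inputs) for each outcome:
  B1=F: zero occurrences over every domain input -> dead
  B3=E: zero occurrences over every domain input -> dead
  B4=T: zero occurrences over every domain input -> dead
  B4=F: zero occurrences over every domain input -> dead
  reachable outcomes have witnesses, e.g. B1=T (e.g. z=1), B2=S (e.g. z=1), B2=E (e.g. z=9), B3=S (e.g. z=9)

Answer: B1=F, B3=E, B4=T, B4=F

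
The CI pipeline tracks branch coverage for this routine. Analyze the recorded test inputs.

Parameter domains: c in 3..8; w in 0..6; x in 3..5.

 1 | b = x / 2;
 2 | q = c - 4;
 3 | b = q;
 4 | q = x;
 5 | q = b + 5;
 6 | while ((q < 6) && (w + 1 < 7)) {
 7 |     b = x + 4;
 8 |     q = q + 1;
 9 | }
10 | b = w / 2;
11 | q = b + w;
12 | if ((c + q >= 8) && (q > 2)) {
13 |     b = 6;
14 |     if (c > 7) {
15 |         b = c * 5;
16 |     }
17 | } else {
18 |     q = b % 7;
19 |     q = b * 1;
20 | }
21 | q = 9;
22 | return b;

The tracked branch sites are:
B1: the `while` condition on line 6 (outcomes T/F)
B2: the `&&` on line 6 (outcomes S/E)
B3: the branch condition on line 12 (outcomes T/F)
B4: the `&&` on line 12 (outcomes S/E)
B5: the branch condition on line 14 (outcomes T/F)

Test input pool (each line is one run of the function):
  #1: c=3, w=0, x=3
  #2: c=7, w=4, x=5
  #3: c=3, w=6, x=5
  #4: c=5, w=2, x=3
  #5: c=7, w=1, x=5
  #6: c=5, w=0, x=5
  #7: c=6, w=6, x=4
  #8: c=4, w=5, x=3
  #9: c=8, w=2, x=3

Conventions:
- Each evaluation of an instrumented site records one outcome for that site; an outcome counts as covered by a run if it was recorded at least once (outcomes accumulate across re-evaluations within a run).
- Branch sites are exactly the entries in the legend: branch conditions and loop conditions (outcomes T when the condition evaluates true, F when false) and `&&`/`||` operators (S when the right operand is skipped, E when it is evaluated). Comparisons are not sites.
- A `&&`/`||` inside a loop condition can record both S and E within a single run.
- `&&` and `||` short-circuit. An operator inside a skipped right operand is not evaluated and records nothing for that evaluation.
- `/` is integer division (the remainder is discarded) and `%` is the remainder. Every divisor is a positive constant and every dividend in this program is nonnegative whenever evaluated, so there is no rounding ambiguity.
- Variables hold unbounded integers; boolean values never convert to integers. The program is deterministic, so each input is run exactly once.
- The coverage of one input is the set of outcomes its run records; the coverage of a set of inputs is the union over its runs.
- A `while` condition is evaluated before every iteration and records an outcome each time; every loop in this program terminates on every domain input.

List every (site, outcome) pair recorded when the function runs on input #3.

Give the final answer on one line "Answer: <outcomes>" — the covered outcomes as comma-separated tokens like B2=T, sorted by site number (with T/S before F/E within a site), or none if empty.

Simulating input #3 (c=3, w=6, x=5) step by step:
  B2->E, B1->F, B4->E, B3->T, B5->F
collecting distinct outcomes: B1=F, B2=E, B3=T, B4=E, B5=F

Answer: B1=F, B2=E, B3=T, B4=E, B5=F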